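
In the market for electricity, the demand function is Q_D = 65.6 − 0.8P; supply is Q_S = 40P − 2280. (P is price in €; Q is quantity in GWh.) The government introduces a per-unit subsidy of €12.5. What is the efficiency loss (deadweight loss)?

€61.27

In inverse form: demand P = 82 − 1.25Q, supply P = 57 + 0.025Q.
Competitive equilibrium: 82 − 1.25Q = 57 + 0.025Q → Q* = 19.60784, P* = 57.4902.
The subsidy lowers effective supply by 12.5: P = 44.5 + 0.025Q.
New quantity: 82 − 1.25Q = 44.5 + 0.025Q → Q' = 29.41176.
Overproduction ΔQ = 29.41176 − 19.60784 = 9.80392; wedge = subsidy = 12.5.
DWL = ½ × 9.80392 × 12.5 = €61.27.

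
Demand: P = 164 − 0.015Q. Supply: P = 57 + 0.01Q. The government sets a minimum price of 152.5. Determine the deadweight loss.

Competitive equilibrium: 164 − 0.015Q = 57 + 0.01Q → Q* = 4280, P* = 99.8.
At the floor P = 152.5, quantity demanded = (164 − 152.5)/0.015 = 766.666667.
Sellers' marginal cost at Q' = 766.666667: 57 + 0.01·766.666667 = 64.666667.
ΔQ = 4280 − 766.666667 = 3513.333333; wedge = 152.5 − 64.666667 = 87.833333.
Welfare loss = ½ × 3513.333333 × 87.833333 = 154293.89.

154293.89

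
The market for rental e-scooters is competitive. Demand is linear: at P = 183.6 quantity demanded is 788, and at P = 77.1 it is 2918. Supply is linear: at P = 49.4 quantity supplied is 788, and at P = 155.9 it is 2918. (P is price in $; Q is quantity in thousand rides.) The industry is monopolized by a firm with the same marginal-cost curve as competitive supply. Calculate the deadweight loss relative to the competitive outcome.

$25205 thousand

Demand slope = (77.1 − 183.6)/(2918 − 788) = −0.05, so P = 223 − 0.05Q.
Supply slope = (155.9 − 49.4)/(2918 − 788) = 0.05, so P = 10 + 0.05Q.
Competitive equilibrium: 223 − 0.05Q = 10 + 0.05Q → Q* = 2130, P* = 116.5.
Marginal revenue: MR = 223 − 0.1Q. Set MR = MC: 223 − 0.1Q = 10 + 0.05Q → Q_m = 1420.
Price P_m = 223 − 0.05·1420 = 152; MC(Q_m) = 10 + 0.05·1420 = 81.
Competitive Q* = 2130, so ΔQ = 710; wedge = 152 − 81 = 71.
Deadweight loss = ½ × 710 × 71 = $25205 thousand.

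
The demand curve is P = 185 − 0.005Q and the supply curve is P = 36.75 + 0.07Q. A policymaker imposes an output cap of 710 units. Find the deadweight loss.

60166.67

Competitive equilibrium: 185 − 0.005Q = 36.75 + 0.07Q → Q* = 1976.6667, P* = 175.1167.
At Q = 710: demand price = 185 − 0.005·710 = 181.45; supply price = 36.75 + 0.07·710 = 86.45.
ΔQ = 1976.6667 − 710 = 1266.6667; wedge = 181.45 − 86.45 = 95.
The triangle = ½ × 1266.6667 × 95 = 60166.67.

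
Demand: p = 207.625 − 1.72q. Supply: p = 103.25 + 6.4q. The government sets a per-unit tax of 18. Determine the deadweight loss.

19.95

Competitive equilibrium: 207.625 − 1.72q = 103.25 + 6.4q → q* = 12.8541, p* = 185.516.
With the tax, the buyer price exceeds the seller price by 18: (207.625 − 1.72q) − (103.25 + 6.4q) = 18 → q' = 10.6373.
Δq = 12.8541 − 10.6373 = 2.2168; the wedge equals the tax, 18.
DWL = ½ × 2.2168 × 18 = 19.95.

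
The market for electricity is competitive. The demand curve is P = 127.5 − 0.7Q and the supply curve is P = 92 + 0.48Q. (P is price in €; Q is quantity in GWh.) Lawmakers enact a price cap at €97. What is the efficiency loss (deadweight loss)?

€228.23

Competitive equilibrium: 127.5 − 0.7Q = 92 + 0.48Q → Q* = 30.0847, P* = 106.4407.
At the ceiling P = 97, quantity supplied = (97 − 92)/0.48 = 10.4167.
Willingness to pay at Q' = 10.4167: 127.5 − 0.7·10.4167 = 120.2083.
ΔQ = 30.0847 − 10.4167 = 19.668; wedge = 120.2083 − 97 = 23.2083.
Deadweight loss = ½ × 19.668 × 23.2083 = €228.23.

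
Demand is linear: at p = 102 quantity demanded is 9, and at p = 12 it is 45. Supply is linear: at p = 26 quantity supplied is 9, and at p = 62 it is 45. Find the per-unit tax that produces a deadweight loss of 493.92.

Demand slope = (12 − 102)/(45 − 9) = −2.5, so p = 124.5 − 2.5q.
Supply slope = (62 − 26)/(45 − 9) = 1, so p = 17 + q.
Competitive equilibrium: 124.5 − 2.5q = 17 + q → q* = 30.7143, p* = 47.7143.
A tax t gives Δq = t/3.5 and wedge t, so DWL = t²/7.
t²/7 = 493.92 → t² = 3457.44 → t = 58.8.

58.8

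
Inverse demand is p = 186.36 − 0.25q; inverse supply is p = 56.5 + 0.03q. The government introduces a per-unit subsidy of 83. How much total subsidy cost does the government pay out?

63097.79

Competitive equilibrium: 186.36 − 0.25q = 56.5 + 0.03q → q* = 463.7857, p* = 70.4136.
The subsidy lowers effective supply by 83: p = 0.03q − 26.5.
New quantity: 186.36 − 0.25q = 0.03q − 26.5 → q' = 760.2143.
Total subsidy cost = 83 × 760.2143 = 63097.79.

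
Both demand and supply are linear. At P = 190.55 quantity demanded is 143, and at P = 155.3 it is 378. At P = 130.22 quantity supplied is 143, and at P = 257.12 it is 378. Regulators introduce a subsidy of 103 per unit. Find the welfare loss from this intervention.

7687.68

Demand slope = (155.3 − 190.55)/(378 − 143) = −0.15, so P = 212 − 0.15Q.
Supply slope = (257.12 − 130.22)/(378 − 143) = 0.54, so P = 53 + 0.54Q.
Competitive equilibrium: 212 − 0.15Q = 53 + 0.54Q → Q* = 230.4348, P* = 177.4348.
The subsidy lowers effective supply by 103: P = 0.54Q − 50.
New quantity: 212 − 0.15Q = 0.54Q − 50 → Q' = 379.7101.
Overproduction ΔQ = 379.7101 − 230.4348 = 149.2753; wedge = subsidy = 103.
The triangle = ½ × 149.2753 × 103 = 7687.68.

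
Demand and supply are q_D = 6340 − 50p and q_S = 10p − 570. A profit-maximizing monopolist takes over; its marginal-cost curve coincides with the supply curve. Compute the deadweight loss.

In inverse form: demand p = 126.8 − 0.02q, supply p = 57 + 0.1q.
Competitive equilibrium: 126.8 − 0.02q = 57 + 0.1q → q* = 581.6667, p* = 115.1667.
Marginal revenue: MR = 126.8 − 0.04q. Set MR = MC: 126.8 − 0.04q = 57 + 0.1q → q_m = 498.5714.
Price p_m = 126.8 − 0.02·498.5714 = 116.8286; MC(q_m) = 57 + 0.1·498.5714 = 106.8571.
Competitive q* = 581.6667, so Δq = 83.0953; wedge = 116.8286 − 106.8571 = 9.9715.
The triangle = ½ × 83.0953 × 9.9715 = 414.29.

414.29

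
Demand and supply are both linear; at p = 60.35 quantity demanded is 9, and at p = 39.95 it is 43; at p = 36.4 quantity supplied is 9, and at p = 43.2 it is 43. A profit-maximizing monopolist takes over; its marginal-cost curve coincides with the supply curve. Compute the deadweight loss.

111.39

Demand slope = (39.95 − 60.35)/(43 − 9) = −0.6, so p = 65.75 − 0.6q.
Supply slope = (43.2 − 36.4)/(43 − 9) = 0.2, so p = 34.6 + 0.2q.
Competitive equilibrium: 65.75 − 0.6q = 34.6 + 0.2q → q* = 38.9375, p* = 42.3875.
Marginal revenue: MR = 65.75 − 1.2q. Set MR = MC: 65.75 − 1.2q = 34.6 + 0.2q → q_m = 22.25.
Price p_m = 65.75 − 0.6·22.25 = 52.4; MC(q_m) = 34.6 + 0.2·22.25 = 39.05.
Competitive q* = 38.9375, so Δq = 16.6875; wedge = 52.4 − 39.05 = 13.35.
The triangle = ½ × 16.6875 × 13.35 = 111.39.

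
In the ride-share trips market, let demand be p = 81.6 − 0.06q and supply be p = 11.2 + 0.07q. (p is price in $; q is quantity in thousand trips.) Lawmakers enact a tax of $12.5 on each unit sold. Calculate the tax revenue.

$5567.31 thousand

Competitive equilibrium: 81.6 − 0.06q = 11.2 + 0.07q → q* = 541.5385, p* = 49.1077.
With the tax, the buyer price exceeds the seller price by 12.5: (81.6 − 0.06q) − (11.2 + 0.07q) = 12.5 → q' = 445.3846.
Tax revenue = 12.5 × 445.3846 = $5567.31 thousand.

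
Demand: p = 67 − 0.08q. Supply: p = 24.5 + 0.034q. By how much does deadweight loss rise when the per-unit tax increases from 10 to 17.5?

904.61

Competitive equilibrium: 67 − 0.08q = 24.5 + 0.034q → q* = 372.807, p* = 37.1754.
For a per-unit tax t: Δq = t/0.114, so DWL = ½·t·(t/0.114) = t²/0.228.
At t = 10: DWL = 438.596. At t = 17.5: DWL = 1343.202.
Increase = 1343.202 − 438.596 = 904.61.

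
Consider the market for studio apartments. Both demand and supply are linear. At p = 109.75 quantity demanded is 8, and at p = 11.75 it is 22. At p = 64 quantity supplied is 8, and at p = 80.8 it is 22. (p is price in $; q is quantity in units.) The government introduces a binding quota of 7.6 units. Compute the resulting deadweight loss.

Demand slope = (11.75 − 109.75)/(22 − 8) = −7, so p = 165.75 − 7q.
Supply slope = (80.8 − 64)/(22 − 8) = 1.2, so p = 54.4 + 1.2q.
Competitive equilibrium: 165.75 − 7q = 54.4 + 1.2q → q* = 13.5793, p* = 70.6951.
At q = 7.6: demand price = 165.75 − 7·7.6 = 112.55; supply price = 54.4 + 1.2·7.6 = 63.52.
Δq = 13.5793 − 7.6 = 5.9793; wedge = 112.55 − 63.52 = 49.03.
The triangle = ½ × 5.9793 × 49.03 = $146.58.

$146.58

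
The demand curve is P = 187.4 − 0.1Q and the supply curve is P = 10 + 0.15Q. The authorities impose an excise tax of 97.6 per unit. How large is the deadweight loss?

Competitive equilibrium: 187.4 − 0.1Q = 10 + 0.15Q → Q* = 709.6, P* = 116.44.
With the tax, the buyer price exceeds the seller price by 97.6: (187.4 − 0.1Q) − (10 + 0.15Q) = 97.6 → Q' = 319.2.
ΔQ = 709.6 − 319.2 = 390.4; the wedge equals the tax, 97.6.
The triangle = ½ × 390.4 × 97.6 = 19051.52.

19051.52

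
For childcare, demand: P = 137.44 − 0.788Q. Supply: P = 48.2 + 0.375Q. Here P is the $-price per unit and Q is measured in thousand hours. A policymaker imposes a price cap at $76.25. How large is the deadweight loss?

Competitive equilibrium: 137.44 − 0.788Q = 48.2 + 0.375Q → Q* = 76.7326, P* = 76.9747.
At the ceiling P = 76.25, quantity supplied = (76.25 − 48.2)/0.375 = 74.8.
Willingness to pay at Q' = 74.8: 137.44 − 0.788·74.8 = 78.4976.
ΔQ = 76.7326 − 74.8 = 1.9326; wedge = 78.4976 − 76.25 = 2.2476.
Welfare loss = ½ × 1.9326 × 2.2476 = $2.17 thousand.

$2.17 thousand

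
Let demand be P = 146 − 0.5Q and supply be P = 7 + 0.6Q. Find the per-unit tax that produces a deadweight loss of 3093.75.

Competitive equilibrium: 146 − 0.5Q = 7 + 0.6Q → Q* = 126.3636, P* = 82.8182.
A tax t gives ΔQ = t/1.1 and wedge t, so DWL = t²/2.2.
t²/2.2 = 3093.75 → t² = 6806.25 → t = 82.5.

82.5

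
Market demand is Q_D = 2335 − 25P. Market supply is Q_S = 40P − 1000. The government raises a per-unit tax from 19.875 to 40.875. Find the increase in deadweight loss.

9813.46

In inverse form: demand P = 93.4 − 0.04Q, supply P = 25 + 0.025Q.
Competitive equilibrium: 93.4 − 0.04Q = 25 + 0.025Q → Q* = 1052.3077, P* = 51.3077.
For a per-unit tax t: ΔQ = t/0.065, so DWL = ½·t·(t/0.065) = t²/0.13.
At t = 19.875: DWL = 3038.582. At t = 40.875: DWL = 12852.043.
Increase = 12852.043 − 3038.582 = 9813.46.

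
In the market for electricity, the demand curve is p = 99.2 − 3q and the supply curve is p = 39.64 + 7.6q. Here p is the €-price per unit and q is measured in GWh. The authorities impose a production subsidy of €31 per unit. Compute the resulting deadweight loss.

Competitive equilibrium: 99.2 − 3q = 39.64 + 7.6q → q* = 5.6189, p* = 82.3434.
The subsidy lowers effective supply by 31: p = 8.64 + 7.6q.
New quantity: 99.2 − 3q = 8.64 + 7.6q → q' = 8.5434.
Overproduction Δq = 8.5434 − 5.6189 = 2.9245; wedge = subsidy = 31.
Deadweight loss = ½ × 2.9245 × 31 = €45.33.

€45.33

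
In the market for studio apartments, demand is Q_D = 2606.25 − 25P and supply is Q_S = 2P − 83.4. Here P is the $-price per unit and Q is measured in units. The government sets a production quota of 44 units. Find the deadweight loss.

$1393.21

In inverse form: demand P = 104.25 − 0.04Q, supply P = 41.7 + 0.5Q.
Competitive equilibrium: 104.25 − 0.04Q = 41.7 + 0.5Q → Q* = 115.8333, P* = 99.6167.
At Q = 44: demand price = 104.25 − 0.04·44 = 102.49; supply price = 41.7 + 0.5·44 = 63.7.
ΔQ = 115.8333 − 44 = 71.8333; wedge = 102.49 − 63.7 = 38.79.
Deadweight loss = ½ × 71.8333 × 38.79 = $1393.21.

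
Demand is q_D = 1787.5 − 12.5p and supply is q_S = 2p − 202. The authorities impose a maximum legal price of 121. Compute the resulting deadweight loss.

In inverse form: demand p = 143 − 0.08q, supply p = 101 + 0.5q.
Competitive equilibrium: 143 − 0.08q = 101 + 0.5q → q* = 72.4138, p* = 137.2069.
At the ceiling p = 121, quantity supplied = (121 − 101)/0.5 = 40.
Willingness to pay at q' = 40: 143 − 0.08·40 = 139.8.
Δq = 72.4138 − 40 = 32.4138; wedge = 139.8 − 121 = 18.8.
Welfare loss = ½ × 32.4138 × 18.8 = 304.69.

304.69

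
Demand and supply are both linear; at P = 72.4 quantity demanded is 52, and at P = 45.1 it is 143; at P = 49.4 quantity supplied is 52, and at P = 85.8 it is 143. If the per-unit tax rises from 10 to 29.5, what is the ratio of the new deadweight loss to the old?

8.7025

Demand slope = (45.1 − 72.4)/(143 − 52) = −0.3, so P = 88 − 0.3Q.
Supply slope = (85.8 − 49.4)/(143 − 52) = 0.4, so P = 28.6 + 0.4Q.
Competitive equilibrium: 88 − 0.3Q = 28.6 + 0.4Q → Q* = 84.8571, P* = 62.5429.
For a per-unit tax t: ΔQ = t/0.7, so DWL = ½·t·(t/0.7) = t²/1.4.
At t = 10: DWL = 71.429. At t = 29.5: DWL = 621.607.
Ratio = (29.5/10)² = 8.7025.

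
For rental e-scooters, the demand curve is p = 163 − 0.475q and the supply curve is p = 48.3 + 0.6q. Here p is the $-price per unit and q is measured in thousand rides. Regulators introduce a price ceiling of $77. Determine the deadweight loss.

Competitive equilibrium: 163 − 0.475q = 48.3 + 0.6q → q* = 106.69767, p* = 112.3186.
At the ceiling p = 77, quantity supplied = (77 − 48.3)/0.6 = 47.83333.
Willingness to pay at q' = 47.83333: 163 − 0.475·47.83333 = 140.27917.
Δq = 106.69767 − 47.83333 = 58.86434; wedge = 140.27917 − 77 = 63.27917.
Deadweight loss = ½ × 58.86434 × 63.27917 = $1862.44 thousand.

$1862.44 thousand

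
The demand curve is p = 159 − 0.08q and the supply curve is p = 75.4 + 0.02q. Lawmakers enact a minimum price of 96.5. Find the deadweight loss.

Competitive equilibrium: 159 − 0.08q = 75.4 + 0.02q → q* = 836, p* = 92.12.
At the floor p = 96.5, quantity demanded = (159 − 96.5)/0.08 = 781.25.
Sellers' marginal cost at q' = 781.25: 75.4 + 0.02·781.25 = 91.025.
Δq = 836 − 781.25 = 54.75; wedge = 96.5 − 91.025 = 5.475.
Deadweight loss = ½ × 54.75 × 5.475 = 149.88.

149.88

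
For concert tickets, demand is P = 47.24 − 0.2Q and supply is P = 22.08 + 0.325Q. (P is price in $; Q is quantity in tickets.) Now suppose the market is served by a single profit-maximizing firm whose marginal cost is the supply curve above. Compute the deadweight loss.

$45.88

Competitive equilibrium: 47.24 − 0.2Q = 22.08 + 0.325Q → Q* = 47.9238, P* = 37.6552.
Marginal revenue: MR = 47.24 − 0.4Q. Set MR = MC: 47.24 − 0.4Q = 22.08 + 0.325Q → Q_m = 34.7034.
Price P_m = 47.24 − 0.2·34.7034 = 40.2993; MC(Q_m) = 22.08 + 0.325·34.7034 = 33.3586.
Competitive Q* = 47.9238, so ΔQ = 13.2204; wedge = 40.2993 − 33.3586 = 6.9407.
The triangle = ½ × 13.2204 × 6.9407 = $45.88.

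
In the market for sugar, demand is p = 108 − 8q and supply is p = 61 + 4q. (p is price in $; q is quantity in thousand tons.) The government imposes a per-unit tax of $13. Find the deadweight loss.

Competitive equilibrium: 108 − 8q = 61 + 4q → q* = 3.9167, p* = 76.6667.
With the tax, the buyer price exceeds the seller price by 13: (108 − 8q) − (61 + 4q) = 13 → q' = 2.8333.
Δq = 3.9167 − 2.8333 = 1.0834; the wedge equals the tax, 13.
Welfare loss = ½ × 1.0834 × 13 = $7.04 thousand.

$7.04 thousand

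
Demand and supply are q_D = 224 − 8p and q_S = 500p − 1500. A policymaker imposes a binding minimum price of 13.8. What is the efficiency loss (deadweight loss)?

In inverse form: demand p = 28 − 0.125q, supply p = 3 + 0.002q.
Competitive equilibrium: 28 − 0.125q = 3 + 0.002q → q* = 196.8504, p* = 3.3937.
At the floor p = 13.8, quantity demanded = (28 − 13.8)/0.125 = 113.6.
Sellers' marginal cost at q' = 113.6: 3 + 0.002·113.6 = 3.2272.
Δq = 196.8504 − 113.6 = 83.2504; wedge = 13.8 − 3.2272 = 10.5728.
Welfare loss = ½ × 83.2504 × 10.5728 = 440.09.

440.09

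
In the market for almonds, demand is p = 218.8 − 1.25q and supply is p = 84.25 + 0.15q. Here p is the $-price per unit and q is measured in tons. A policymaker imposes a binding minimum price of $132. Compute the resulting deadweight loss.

Competitive equilibrium: 218.8 − 1.25q = 84.25 + 0.15q → q* = 96.10714, p* = 98.66607.
At the floor p = 132, quantity demanded = (218.8 − 132)/1.25 = 69.44.
Sellers' marginal cost at q' = 69.44: 84.25 + 0.15·69.44 = 94.666.
Δq = 96.10714 − 69.44 = 26.66714; wedge = 132 − 94.666 = 37.334.
The triangle = ½ × 26.66714 × 37.334 = $497.80.

$497.80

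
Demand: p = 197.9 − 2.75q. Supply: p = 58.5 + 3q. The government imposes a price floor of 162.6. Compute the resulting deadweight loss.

Competitive equilibrium: 197.9 − 2.75q = 58.5 + 3q → q* = 24.2435, p* = 131.2304.
At the floor p = 162.6, quantity demanded = (197.9 − 162.6)/2.75 = 12.8364.
Sellers' marginal cost at q' = 12.8364: 58.5 + 3·12.8364 = 97.0092.
Δq = 24.2435 − 12.8364 = 11.4071; wedge = 162.6 − 97.0092 = 65.5908.
The triangle = ½ × 11.4071 × 65.5908 = 374.10.

374.10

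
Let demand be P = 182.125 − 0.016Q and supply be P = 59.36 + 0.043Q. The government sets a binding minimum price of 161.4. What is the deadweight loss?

Competitive equilibrium: 182.125 − 0.016Q = 59.36 + 0.043Q → Q* = 2080.7627119, P* = 148.8327966.
At the floor P = 161.4, quantity demanded = (182.125 − 161.4)/0.016 = 1295.3125.
Sellers' marginal cost at Q' = 1295.3125: 59.36 + 0.043·1295.3125 = 115.0584375.
ΔQ = 2080.7627119 − 1295.3125 = 785.4502119; wedge = 161.4 − 115.0584375 = 46.3415625.
The triangle = ½ × 785.4502119 × 46.3415625 = 18199.50.

18199.50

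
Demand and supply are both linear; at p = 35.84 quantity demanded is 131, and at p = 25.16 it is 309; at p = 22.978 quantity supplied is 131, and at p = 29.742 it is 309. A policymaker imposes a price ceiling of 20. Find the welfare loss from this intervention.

Demand slope = (25.16 − 35.84)/(309 − 131) = −0.06, so p = 43.7 − 0.06q.
Supply slope = (29.742 − 22.978)/(309 − 131) = 0.038, so p = 18 + 0.038q.
Competitive equilibrium: 43.7 − 0.06q = 18 + 0.038q → q* = 262.2449, p* = 27.9653.
At the ceiling p = 20, quantity supplied = (20 − 18)/0.038 = 52.6316.
Willingness to pay at q' = 52.6316: 43.7 − 0.06·52.6316 = 40.5421.
Δq = 262.2449 − 52.6316 = 209.6133; wedge = 40.5421 − 20 = 20.5421.
Welfare loss = ½ × 209.6133 × 20.5421 = 2152.95.

2152.95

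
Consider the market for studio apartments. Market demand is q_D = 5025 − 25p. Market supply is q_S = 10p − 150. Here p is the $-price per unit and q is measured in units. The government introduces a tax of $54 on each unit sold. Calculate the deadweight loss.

$10414.29

In inverse form: demand p = 201 − 0.04q, supply p = 15 + 0.1q.
Competitive equilibrium: 201 − 0.04q = 15 + 0.1q → q* = 1328.5714, p* = 147.8571.
With the tax, the buyer price exceeds the seller price by 54: (201 − 0.04q) − (15 + 0.1q) = 54 → q' = 942.8571.
Δq = 1328.5714 − 942.8571 = 385.7143; the wedge equals the tax, 54.
Deadweight loss = ½ × 385.7143 × 54 = $10414.29.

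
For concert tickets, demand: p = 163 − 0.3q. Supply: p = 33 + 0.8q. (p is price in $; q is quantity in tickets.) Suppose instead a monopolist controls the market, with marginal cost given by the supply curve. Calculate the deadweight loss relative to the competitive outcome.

Competitive equilibrium: 163 − 0.3q = 33 + 0.8q → q* = 118.1818, p* = 127.5455.
Marginal revenue: MR = 163 − 0.6q. Set MR = MC: 163 − 0.6q = 33 + 0.8q → q_m = 92.8571.
Price p_m = 163 − 0.3·92.8571 = 135.1429; MC(q_m) = 33 + 0.8·92.8571 = 107.2857.
Competitive q* = 118.1818, so Δq = 25.3247; wedge = 135.1429 − 107.2857 = 27.8572.
Deadweight loss = ½ × 25.3247 × 27.8572 = $352.74.

$352.74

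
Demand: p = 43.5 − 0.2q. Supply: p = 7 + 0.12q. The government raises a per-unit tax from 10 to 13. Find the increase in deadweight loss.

Competitive equilibrium: 43.5 − 0.2q = 7 + 0.12q → q* = 114.0625, p* = 20.6875.
For a per-unit tax t: Δq = t/0.32, so DWL = ½·t·(t/0.32) = t²/0.64.
At t = 10: DWL = 156.25. At t = 13: DWL = 264.063.
Increase = 264.063 − 156.25 = 107.81.

107.81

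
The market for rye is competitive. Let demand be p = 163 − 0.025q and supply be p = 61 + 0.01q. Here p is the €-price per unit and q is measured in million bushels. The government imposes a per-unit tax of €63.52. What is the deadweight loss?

Competitive equilibrium: 163 − 0.025q = 61 + 0.01q → q* = 2914.2857, p* = 90.1429.
With the tax, the buyer price exceeds the seller price by 63.52: (163 − 0.025q) − (61 + 0.01q) = 63.52 → q' = 1099.4286.
Δq = 2914.2857 − 1099.4286 = 1814.8571; the wedge equals the tax, 63.52.
Deadweight loss = ½ × 1814.8571 × 63.52 = €57639.86 million.

€57639.86 million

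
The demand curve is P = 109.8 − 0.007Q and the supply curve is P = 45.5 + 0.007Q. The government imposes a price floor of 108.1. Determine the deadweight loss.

132457.50

Competitive equilibrium: 109.8 − 0.007Q = 45.5 + 0.007Q → Q* = 4592.8571, P* = 77.65.
At the floor P = 108.1, quantity demanded = (109.8 − 108.1)/0.007 = 242.8571.
Sellers' marginal cost at Q' = 242.8571: 45.5 + 0.007·242.8571 = 47.2.
ΔQ = 4592.8571 − 242.8571 = 4350; wedge = 108.1 − 47.2 = 60.9.
DWL = ½ × 4350 × 60.9 = 132457.50.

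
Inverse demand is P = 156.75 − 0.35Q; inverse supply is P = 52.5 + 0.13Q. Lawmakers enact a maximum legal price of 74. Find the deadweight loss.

644.05

Competitive equilibrium: 156.75 − 0.35Q = 52.5 + 0.13Q → Q* = 217.1875, P* = 80.7344.
At the ceiling P = 74, quantity supplied = (74 − 52.5)/0.13 = 165.3846.
Willingness to pay at Q' = 165.3846: 156.75 − 0.35·165.3846 = 98.8654.
ΔQ = 217.1875 − 165.3846 = 51.8029; wedge = 98.8654 − 74 = 24.8654.
Welfare loss = ½ × 51.8029 × 24.8654 = 644.05.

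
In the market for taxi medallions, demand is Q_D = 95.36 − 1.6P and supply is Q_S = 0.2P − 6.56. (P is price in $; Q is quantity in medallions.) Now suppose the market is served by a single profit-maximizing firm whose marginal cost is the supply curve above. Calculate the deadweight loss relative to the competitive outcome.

$0.64

In inverse form: demand P = 59.6 − 0.625Q, supply P = 32.8 + 5Q.
Competitive equilibrium: 59.6 − 0.625Q = 32.8 + 5Q → Q* = 4.7644, P* = 56.6222.
Marginal revenue: MR = 59.6 − 1.25Q. Set MR = MC: 59.6 − 1.25Q = 32.8 + 5Q → Q_m = 4.288.
Price P_m = 59.6 − 0.625·4.288 = 56.92; MC(Q_m) = 32.8 + 5·4.288 = 54.24.
Competitive Q* = 4.7644, so ΔQ = 0.4764; wedge = 56.92 − 54.24 = 2.68.
Welfare loss = ½ × 0.4764 × 2.68 = $0.64.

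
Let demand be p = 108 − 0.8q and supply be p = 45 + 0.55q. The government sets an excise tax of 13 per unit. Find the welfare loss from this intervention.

Competitive equilibrium: 108 − 0.8q = 45 + 0.55q → q* = 46.6667, p* = 70.6667.
With the tax, the buyer price exceeds the seller price by 13: (108 − 0.8q) − (45 + 0.55q) = 13 → q' = 37.037.
Δq = 46.6667 − 37.037 = 9.6297; the wedge equals the tax, 13.
The triangle = ½ × 9.6297 × 13 = 62.59.

62.59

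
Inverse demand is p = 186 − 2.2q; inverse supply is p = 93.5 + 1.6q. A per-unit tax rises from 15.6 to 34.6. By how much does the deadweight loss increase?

Competitive equilibrium: 186 − 2.2q = 93.5 + 1.6q → q* = 24.3421, p* = 132.4474.
For a per-unit tax t: Δq = t/3.8, so DWL = ½·t·(t/3.8) = t²/7.6.
At t = 15.6: DWL = 32.021. At t = 34.6: DWL = 157.521.
Increase = 157.521 − 32.021 = 125.50.

125.50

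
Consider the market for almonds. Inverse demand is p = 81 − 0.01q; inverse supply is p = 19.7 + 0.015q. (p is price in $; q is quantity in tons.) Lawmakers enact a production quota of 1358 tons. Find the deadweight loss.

Competitive equilibrium: 81 − 0.01q = 19.7 + 0.015q → q* = 2452, p* = 56.48.
At q = 1358: demand price = 81 − 0.01·1358 = 67.42; supply price = 19.7 + 0.015·1358 = 40.07.
Δq = 2452 − 1358 = 1094; wedge = 67.42 − 40.07 = 27.35.
DWL = ½ × 1094 × 27.35 = $14960.45.

$14960.45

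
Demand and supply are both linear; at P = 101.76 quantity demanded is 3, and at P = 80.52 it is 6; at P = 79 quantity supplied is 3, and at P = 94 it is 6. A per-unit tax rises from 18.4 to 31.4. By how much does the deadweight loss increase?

26.80

Demand slope = (80.52 − 101.76)/(6 − 3) = −7.08, so P = 123 − 7.08Q.
Supply slope = (94 − 79)/(6 − 3) = 5, so P = 64 + 5Q.
Competitive equilibrium: 123 − 7.08Q = 64 + 5Q → Q* = 4.8841, P* = 88.4205.
For a per-unit tax t: ΔQ = t/12.08, so DWL = ½·t·(t/12.08) = t²/24.16.
At t = 18.4: DWL = 14.013. At t = 31.4: DWL = 40.81.
Increase = 40.81 − 14.013 = 26.80.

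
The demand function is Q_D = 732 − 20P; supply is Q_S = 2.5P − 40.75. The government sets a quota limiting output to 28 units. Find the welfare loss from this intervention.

In inverse form: demand P = 36.6 − 0.05Q, supply P = 16.3 + 0.4Q.
Competitive equilibrium: 36.6 − 0.05Q = 16.3 + 0.4Q → Q* = 45.1111, P* = 34.3444.
At Q = 28: demand price = 36.6 − 0.05·28 = 35.2; supply price = 16.3 + 0.4·28 = 27.5.
ΔQ = 45.1111 − 28 = 17.1111; wedge = 35.2 − 27.5 = 7.7.
Deadweight loss = ½ × 17.1111 × 7.7 = 65.88.

65.88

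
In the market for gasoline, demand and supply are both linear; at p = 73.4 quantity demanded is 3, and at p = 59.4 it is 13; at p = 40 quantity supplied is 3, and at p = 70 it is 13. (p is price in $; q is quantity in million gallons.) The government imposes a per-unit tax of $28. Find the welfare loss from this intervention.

$89.09 million

Demand slope = (59.4 − 73.4)/(13 − 3) = −1.4, so p = 77.6 − 1.4q.
Supply slope = (70 − 40)/(13 − 3) = 3, so p = 31 + 3q.
Competitive equilibrium: 77.6 − 1.4q = 31 + 3q → q* = 10.5909, p* = 62.7727.
With the tax, the buyer price exceeds the seller price by 28: (77.6 − 1.4q) − (31 + 3q) = 28 → q' = 4.2273.
Δq = 10.5909 − 4.2273 = 6.3636; the wedge equals the tax, 28.
The triangle = ½ × 6.3636 × 28 = $89.09 million.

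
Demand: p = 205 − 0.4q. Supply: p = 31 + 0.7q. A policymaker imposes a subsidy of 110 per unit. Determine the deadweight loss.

Competitive equilibrium: 205 − 0.4q = 31 + 0.7q → q* = 158.1818, p* = 141.7273.
The subsidy lowers effective supply by 110: p = 0.7q − 79.
New quantity: 205 − 0.4q = 0.7q − 79 → q' = 258.1818.
Overproduction Δq = 258.1818 − 158.1818 = 100; wedge = subsidy = 110.
The triangle = ½ × 100 × 110 = 5500.

5500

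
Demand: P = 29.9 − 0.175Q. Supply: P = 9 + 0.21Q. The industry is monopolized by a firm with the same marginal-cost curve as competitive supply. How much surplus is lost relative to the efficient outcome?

55.40

Competitive equilibrium: 29.9 − 0.175Q = 9 + 0.21Q → Q* = 54.2857, P* = 20.4.
Marginal revenue: MR = 29.9 − 0.35Q. Set MR = MC: 29.9 − 0.35Q = 9 + 0.21Q → Q_m = 37.3214.
Price P_m = 29.9 − 0.175·37.3214 = 23.3688; MC(Q_m) = 9 + 0.21·37.3214 = 16.8375.
Competitive Q* = 54.2857, so ΔQ = 16.9643; wedge = 23.3688 − 16.8375 = 6.5313.
DWL = ½ × 16.9643 × 6.5313 = 55.40.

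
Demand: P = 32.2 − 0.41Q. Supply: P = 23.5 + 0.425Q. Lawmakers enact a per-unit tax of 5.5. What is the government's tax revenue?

21.08

Competitive equilibrium: 32.2 − 0.41Q = 23.5 + 0.425Q → Q* = 10.4192, P* = 27.9281.
With the tax, the buyer price exceeds the seller price by 5.5: (32.2 − 0.41Q) − (23.5 + 0.425Q) = 5.5 → Q' = 3.8323.
Tax revenue = 5.5 × 3.8323 = 21.08.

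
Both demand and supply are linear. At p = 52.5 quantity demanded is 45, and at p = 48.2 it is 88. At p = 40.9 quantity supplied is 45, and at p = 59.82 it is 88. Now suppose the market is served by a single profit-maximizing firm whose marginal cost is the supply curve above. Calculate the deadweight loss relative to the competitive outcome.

29.13

Demand slope = (48.2 − 52.5)/(88 − 45) = −0.1, so p = 57 − 0.1q.
Supply slope = (59.82 − 40.9)/(88 − 45) = 0.44, so p = 21.1 + 0.44q.
Competitive equilibrium: 57 − 0.1q = 21.1 + 0.44q → q* = 66.4815, p* = 50.3519.
Marginal revenue: MR = 57 − 0.2q. Set MR = MC: 57 − 0.2q = 21.1 + 0.44q → q_m = 56.0938.
Price p_m = 57 − 0.1·56.0938 = 51.3906; MC(q_m) = 21.1 + 0.44·56.0938 = 45.7813.
Competitive q* = 66.4815, so Δq = 10.3877; wedge = 51.3906 − 45.7813 = 5.6093.
Deadweight loss = ½ × 10.3877 × 5.6093 = 29.13.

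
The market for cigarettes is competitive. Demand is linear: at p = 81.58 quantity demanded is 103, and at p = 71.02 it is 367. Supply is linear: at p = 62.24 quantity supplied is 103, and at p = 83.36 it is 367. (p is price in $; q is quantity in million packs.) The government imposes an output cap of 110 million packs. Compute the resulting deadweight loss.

Demand slope = (71.02 − 81.58)/(367 − 103) = −0.04, so p = 85.7 − 0.04q.
Supply slope = (83.36 − 62.24)/(367 − 103) = 0.08, so p = 54 + 0.08q.
Competitive equilibrium: 85.7 − 0.04q = 54 + 0.08q → q* = 264.1667, p* = 75.1333.
At q = 110: demand price = 85.7 − 0.04·110 = 81.3; supply price = 54 + 0.08·110 = 62.8.
Δq = 264.1667 − 110 = 154.1667; wedge = 81.3 − 62.8 = 18.5.
Deadweight loss = ½ × 154.1667 × 18.5 = $1426.04 million.

$1426.04 million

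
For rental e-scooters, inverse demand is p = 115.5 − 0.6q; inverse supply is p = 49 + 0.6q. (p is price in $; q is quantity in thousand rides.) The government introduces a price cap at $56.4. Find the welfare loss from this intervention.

$1113.70 thousand

Competitive equilibrium: 115.5 − 0.6q = 49 + 0.6q → q* = 55.41667, p* = 82.25.
At the ceiling p = 56.4, quantity supplied = (56.4 − 49)/0.6 = 12.33333.
Willingness to pay at q' = 12.33333: 115.5 − 0.6·12.33333 = 108.1.
Δq = 55.41667 − 12.33333 = 43.08334; wedge = 108.1 − 56.4 = 51.7.
The triangle = ½ × 43.08334 × 51.7 = $1113.70 thousand.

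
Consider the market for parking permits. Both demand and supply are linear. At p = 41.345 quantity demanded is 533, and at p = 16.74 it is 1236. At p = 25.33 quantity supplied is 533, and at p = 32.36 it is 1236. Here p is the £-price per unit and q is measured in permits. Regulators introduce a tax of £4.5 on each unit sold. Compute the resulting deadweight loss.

£225

Demand slope = (16.74 − 41.345)/(1236 − 533) = −0.035, so p = 60 − 0.035q.
Supply slope = (32.36 − 25.33)/(1236 − 533) = 0.01, so p = 20 + 0.01q.
Competitive equilibrium: 60 − 0.035q = 20 + 0.01q → q* = 888.8889, p* = 28.8889.
With the tax, the buyer price exceeds the seller price by 4.5: (60 − 0.035q) − (20 + 0.01q) = 4.5 → q' = 788.8889.
Δq = 888.8889 − 788.8889 = 100; the wedge equals the tax, 4.5.
Welfare loss = ½ × 100 × 4.5 = £225.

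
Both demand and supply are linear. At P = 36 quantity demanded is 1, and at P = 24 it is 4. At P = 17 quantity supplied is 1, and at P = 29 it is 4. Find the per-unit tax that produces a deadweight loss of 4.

8

Demand slope = (24 − 36)/(4 − 1) = −4, so P = 40 − 4Q.
Supply slope = (29 − 17)/(4 − 1) = 4, so P = 13 + 4Q.
Competitive equilibrium: 40 − 4Q = 13 + 4Q → Q* = 3.375, P* = 26.5.
A tax t gives ΔQ = t/8 and wedge t, so DWL = t²/16.
t²/16 = 4 → t² = 64 → t = 8.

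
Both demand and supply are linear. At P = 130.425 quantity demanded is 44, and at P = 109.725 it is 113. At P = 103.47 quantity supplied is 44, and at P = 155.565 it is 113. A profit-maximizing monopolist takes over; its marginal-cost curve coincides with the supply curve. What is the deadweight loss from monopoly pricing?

Demand slope = (109.725 − 130.425)/(113 − 44) = −0.3, so P = 143.625 − 0.3Q.
Supply slope = (155.565 − 103.47)/(113 − 44) = 0.755, so P = 70.25 + 0.755Q.
Competitive equilibrium: 143.625 − 0.3Q = 70.25 + 0.755Q → Q* = 69.5498, P* = 122.7601.
Marginal revenue: MR = 143.625 − 0.6Q. Set MR = MC: 143.625 − 0.6Q = 70.25 + 0.755Q → Q_m = 54.1513.
Price P_m = 143.625 − 0.3·54.1513 = 127.3796; MC(Q_m) = 70.25 + 0.755·54.1513 = 111.1342.
Competitive Q* = 69.5498, so ΔQ = 15.3985; wedge = 127.3796 − 111.1342 = 16.2454.
DWL = ½ × 15.3985 × 16.2454 = 125.08.

125.08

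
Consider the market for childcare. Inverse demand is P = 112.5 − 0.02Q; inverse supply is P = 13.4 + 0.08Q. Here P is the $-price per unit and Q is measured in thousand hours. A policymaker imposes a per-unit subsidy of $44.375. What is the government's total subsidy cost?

$63667.03 thousand

Competitive equilibrium: 112.5 − 0.02Q = 13.4 + 0.08Q → Q* = 991, P* = 92.68.
The subsidy lowers effective supply by 44.375: P = 0.08Q − 30.975.
New quantity: 112.5 − 0.02Q = 0.08Q − 30.975 → Q' = 1434.75.
Total subsidy cost = 44.375 × 1434.75 = $63667.03 thousand.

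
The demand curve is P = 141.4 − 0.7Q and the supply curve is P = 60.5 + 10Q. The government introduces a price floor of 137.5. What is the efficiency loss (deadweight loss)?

21.17

Competitive equilibrium: 141.4 − 0.7Q = 60.5 + 10Q → Q* = 7.5607, P* = 136.1075.
At the floor P = 137.5, quantity demanded = (141.4 − 137.5)/0.7 = 5.5714.
Sellers' marginal cost at Q' = 5.5714: 60.5 + 10·5.5714 = 116.214.
ΔQ = 7.5607 − 5.5714 = 1.9893; wedge = 137.5 − 116.214 = 21.286.
Deadweight loss = ½ × 1.9893 × 21.286 = 21.17.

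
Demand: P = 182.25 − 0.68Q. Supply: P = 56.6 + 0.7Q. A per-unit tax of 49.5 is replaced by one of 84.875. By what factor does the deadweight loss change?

2.940

Competitive equilibrium: 182.25 − 0.68Q = 56.6 + 0.7Q → Q* = 91.0507, P* = 120.3355.
For a per-unit tax t: ΔQ = t/1.38, so DWL = ½·t·(t/1.38) = t²/2.76.
At t = 49.5: DWL = 887.772. At t = 84.875: DWL = 2610.060.
Ratio = (84.875/49.5)² = 2.940.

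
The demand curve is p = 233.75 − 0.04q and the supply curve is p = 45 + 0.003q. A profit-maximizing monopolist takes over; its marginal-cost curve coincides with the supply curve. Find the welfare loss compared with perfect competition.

Competitive equilibrium: 233.75 − 0.04q = 45 + 0.003q → q* = 4389.534884, p* = 58.168605.
Marginal revenue: MR = 233.75 − 0.08q. Set MR = MC: 233.75 − 0.08q = 45 + 0.003q → q_m = 2274.096386.
Price p_m = 233.75 − 0.04·2274.096386 = 142.786145; MC(q_m) = 45 + 0.003·2274.096386 = 51.822289.
Competitive q* = 4389.534884, so Δq = 2115.438498; wedge = 142.786145 − 51.822289 = 90.963856.
Deadweight loss = ½ × 2115.438498 × 90.963856 = 96214.22.

96214.22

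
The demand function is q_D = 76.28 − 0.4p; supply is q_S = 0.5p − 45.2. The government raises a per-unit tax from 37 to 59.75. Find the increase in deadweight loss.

244.56

In inverse form: demand p = 190.7 − 2.5q, supply p = 90.4 + 2q.
Competitive equilibrium: 190.7 − 2.5q = 90.4 + 2q → q* = 22.2889, p* = 134.9778.
For a per-unit tax t: Δq = t/4.5, so DWL = ½·t·(t/4.5) = t²/9.
At t = 37: DWL = 152.111. At t = 59.75: DWL = 396.674.
Increase = 396.674 − 152.111 = 244.56.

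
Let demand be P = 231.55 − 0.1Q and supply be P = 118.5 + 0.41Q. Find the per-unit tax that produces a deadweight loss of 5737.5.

76.5

Competitive equilibrium: 231.55 − 0.1Q = 118.5 + 0.41Q → Q* = 221.6667, P* = 209.3833.
A tax t gives ΔQ = t/0.51 and wedge t, so DWL = t²/1.02.
t²/1.02 = 5737.5 → t² = 5852.25 → t = 76.5.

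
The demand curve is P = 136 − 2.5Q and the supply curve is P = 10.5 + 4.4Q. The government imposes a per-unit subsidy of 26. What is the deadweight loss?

Competitive equilibrium: 136 − 2.5Q = 10.5 + 4.4Q → Q* = 18.1884, P* = 90.529.
The subsidy lowers effective supply by 26: P = 4.4Q − 15.5.
New quantity: 136 − 2.5Q = 4.4Q − 15.5 → Q' = 21.9565.
Overproduction ΔQ = 21.9565 − 18.1884 = 3.7681; wedge = subsidy = 26.
Welfare loss = ½ × 3.7681 × 26 = 48.99.

48.99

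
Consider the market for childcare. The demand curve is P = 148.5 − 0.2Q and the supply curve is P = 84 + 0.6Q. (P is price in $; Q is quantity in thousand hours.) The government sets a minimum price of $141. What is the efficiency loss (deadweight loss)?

$743.91 thousand

Competitive equilibrium: 148.5 − 0.2Q = 84 + 0.6Q → Q* = 80.625, P* = 132.375.
At the floor P = 141, quantity demanded = (148.5 − 141)/0.2 = 37.5.
Sellers' marginal cost at Q' = 37.5: 84 + 0.6·37.5 = 106.5.
ΔQ = 80.625 − 37.5 = 43.125; wedge = 141 − 106.5 = 34.5.
Welfare loss = ½ × 43.125 × 34.5 = $743.91 thousand.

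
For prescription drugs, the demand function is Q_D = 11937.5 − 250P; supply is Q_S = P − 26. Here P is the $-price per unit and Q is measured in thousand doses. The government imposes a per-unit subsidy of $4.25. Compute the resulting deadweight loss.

$9 thousand

In inverse form: demand P = 47.75 − 0.004Q, supply P = 26 + Q.
Competitive equilibrium: 47.75 − 0.004Q = 26 + Q → Q* = 21.6633, P* = 47.6633.
The subsidy lowers effective supply by 4.25: P = 21.75 + Q.
New quantity: 47.75 − 0.004Q = 21.75 + Q → Q' = 25.8964.
Overproduction ΔQ = 25.8964 − 21.6633 = 4.2331; wedge = subsidy = 4.25.
Deadweight loss = ½ × 4.2331 × 4.25 = $9 thousand.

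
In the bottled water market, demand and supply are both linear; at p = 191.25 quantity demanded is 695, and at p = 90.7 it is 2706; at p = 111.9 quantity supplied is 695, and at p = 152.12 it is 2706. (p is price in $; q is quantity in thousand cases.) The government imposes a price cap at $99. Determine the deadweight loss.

Demand slope = (90.7 − 191.25)/(2706 − 695) = −0.05, so p = 226 − 0.05q.
Supply slope = (152.12 − 111.9)/(2706 − 695) = 0.02, so p = 98 + 0.02q.
Competitive equilibrium: 226 − 0.05q = 98 + 0.02q → q* = 1828.5714, p* = 134.5714.
At the ceiling p = 99, quantity supplied = (99 − 98)/0.02 = 50.
Willingness to pay at q' = 50: 226 − 0.05·50 = 223.5.
Δq = 1828.5714 − 50 = 1778.5714; wedge = 223.5 − 99 = 124.5.
DWL = ½ × 1778.5714 × 124.5 = $110716.07 thousand.

$110716.07 thousand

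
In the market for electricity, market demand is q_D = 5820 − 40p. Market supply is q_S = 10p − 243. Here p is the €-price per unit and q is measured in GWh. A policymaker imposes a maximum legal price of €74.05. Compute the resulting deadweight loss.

In inverse form: demand p = 145.5 − 0.025q, supply p = 24.3 + 0.1q.
Competitive equilibrium: 145.5 − 0.025q = 24.3 + 0.1q → q* = 969.6, p* = 121.26.
At the ceiling p = 74.05, quantity supplied = (74.05 − 24.3)/0.1 = 497.5.
Willingness to pay at q' = 497.5: 145.5 − 0.025·497.5 = 133.0625.
Δq = 969.6 − 497.5 = 472.1; wedge = 133.0625 − 74.05 = 59.0125.
Welfare loss = ½ × 472.1 × 59.0125 = €13929.90.

€13929.90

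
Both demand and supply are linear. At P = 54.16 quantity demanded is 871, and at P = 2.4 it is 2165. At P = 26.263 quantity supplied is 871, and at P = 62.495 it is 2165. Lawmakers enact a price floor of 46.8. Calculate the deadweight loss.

1740.43

Demand slope = (2.4 − 54.16)/(2165 − 871) = −0.04, so P = 89 − 0.04Q.
Supply slope = (62.495 − 26.263)/(2165 − 871) = 0.028, so P = 1.875 + 0.028Q.
Competitive equilibrium: 89 − 0.04Q = 1.875 + 0.028Q → Q* = 1281.25, P* = 37.75.
At the floor P = 46.8, quantity demanded = (89 − 46.8)/0.04 = 1055.
Sellers' marginal cost at Q' = 1055: 1.875 + 0.028·1055 = 31.415.
ΔQ = 1281.25 − 1055 = 226.25; wedge = 46.8 − 31.415 = 15.385.
Deadweight loss = ½ × 226.25 × 15.385 = 1740.43.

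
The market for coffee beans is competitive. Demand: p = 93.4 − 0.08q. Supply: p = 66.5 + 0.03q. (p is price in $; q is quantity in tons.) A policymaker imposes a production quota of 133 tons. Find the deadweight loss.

Competitive equilibrium: 93.4 − 0.08q = 66.5 + 0.03q → q* = 244.5455, p* = 73.8364.
At q = 133: demand price = 93.4 − 0.08·133 = 82.76; supply price = 66.5 + 0.03·133 = 70.49.
Δq = 244.5455 − 133 = 111.5455; wedge = 82.76 − 70.49 = 12.27.
The triangle = ½ × 111.5455 × 12.27 = $684.33.

$684.33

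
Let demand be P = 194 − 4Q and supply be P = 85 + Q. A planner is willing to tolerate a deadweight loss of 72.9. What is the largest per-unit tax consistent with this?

27

Competitive equilibrium: 194 − 4Q = 85 + Q → Q* = 21.8, P* = 106.8.
A tax t gives ΔQ = t/5 and wedge t, so DWL = t²/10.
t²/10 = 72.9 → t² = 729 → t = 27.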